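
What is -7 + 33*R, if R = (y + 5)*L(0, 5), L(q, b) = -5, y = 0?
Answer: -832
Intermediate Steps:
R = -25 (R = (0 + 5)*(-5) = 5*(-5) = -25)
-7 + 33*R = -7 + 33*(-25) = -7 - 825 = -832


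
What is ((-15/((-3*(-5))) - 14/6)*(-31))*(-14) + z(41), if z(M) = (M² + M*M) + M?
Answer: 5869/3 ≈ 1956.3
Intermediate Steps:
z(M) = M + 2*M² (z(M) = (M² + M²) + M = 2*M² + M = M + 2*M²)
((-15/((-3*(-5))) - 14/6)*(-31))*(-14) + z(41) = ((-15/((-3*(-5))) - 14/6)*(-31))*(-14) + 41*(1 + 2*41) = ((-15/15 - 14*⅙)*(-31))*(-14) + 41*(1 + 82) = ((-15*1/15 - 7/3)*(-31))*(-14) + 41*83 = ((-1 - 7/3)*(-31))*(-14) + 3403 = -10/3*(-31)*(-14) + 3403 = (310/3)*(-14) + 3403 = -4340/3 + 3403 = 5869/3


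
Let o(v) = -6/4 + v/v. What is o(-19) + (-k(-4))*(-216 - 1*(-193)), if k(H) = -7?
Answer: -323/2 ≈ -161.50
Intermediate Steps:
o(v) = -1/2 (o(v) = -6*1/4 + 1 = -3/2 + 1 = -1/2)
o(-19) + (-k(-4))*(-216 - 1*(-193)) = -1/2 + (-1*(-7))*(-216 - 1*(-193)) = -1/2 + 7*(-216 + 193) = -1/2 + 7*(-23) = -1/2 - 161 = -323/2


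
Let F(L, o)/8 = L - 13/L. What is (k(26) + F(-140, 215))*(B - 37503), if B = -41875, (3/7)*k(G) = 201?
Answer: 1806563902/35 ≈ 5.1616e+7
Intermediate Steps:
k(G) = 469 (k(G) = (7/3)*201 = 469)
F(L, o) = -104/L + 8*L (F(L, o) = 8*(L - 13/L) = -104/L + 8*L)
(k(26) + F(-140, 215))*(B - 37503) = (469 + (-104/(-140) + 8*(-140)))*(-41875 - 37503) = (469 + (-104*(-1/140) - 1120))*(-79378) = (469 + (26/35 - 1120))*(-79378) = (469 - 39174/35)*(-79378) = -22759/35*(-79378) = 1806563902/35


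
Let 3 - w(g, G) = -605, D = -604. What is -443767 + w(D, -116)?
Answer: -443159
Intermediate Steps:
w(g, G) = 608 (w(g, G) = 3 - 1*(-605) = 3 + 605 = 608)
-443767 + w(D, -116) = -443767 + 608 = -443159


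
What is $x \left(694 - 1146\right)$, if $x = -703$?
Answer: $317756$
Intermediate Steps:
$x \left(694 - 1146\right) = - 703 \left(694 - 1146\right) = \left(-703\right) \left(-452\right) = 317756$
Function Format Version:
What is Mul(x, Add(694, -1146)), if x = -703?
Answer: 317756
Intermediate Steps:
Mul(x, Add(694, -1146)) = Mul(-703, Add(694, -1146)) = Mul(-703, -452) = 317756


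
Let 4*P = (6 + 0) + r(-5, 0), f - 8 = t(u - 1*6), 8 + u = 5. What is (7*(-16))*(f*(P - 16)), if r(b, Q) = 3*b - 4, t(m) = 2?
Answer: 21560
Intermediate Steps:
u = -3 (u = -8 + 5 = -3)
f = 10 (f = 8 + 2 = 10)
r(b, Q) = -4 + 3*b
P = -13/4 (P = ((6 + 0) + (-4 + 3*(-5)))/4 = (6 + (-4 - 15))/4 = (6 - 19)/4 = (1/4)*(-13) = -13/4 ≈ -3.2500)
(7*(-16))*(f*(P - 16)) = (7*(-16))*(10*(-13/4 - 16)) = -1120*(-77)/4 = -112*(-385/2) = 21560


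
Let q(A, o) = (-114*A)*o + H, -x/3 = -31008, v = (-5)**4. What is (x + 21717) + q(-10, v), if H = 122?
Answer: 827363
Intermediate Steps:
v = 625
x = 93024 (x = -3*(-31008) = 93024)
q(A, o) = 122 - 114*A*o (q(A, o) = (-114*A)*o + 122 = -114*A*o + 122 = 122 - 114*A*o)
(x + 21717) + q(-10, v) = (93024 + 21717) + (122 - 114*(-10)*625) = 114741 + (122 + 712500) = 114741 + 712622 = 827363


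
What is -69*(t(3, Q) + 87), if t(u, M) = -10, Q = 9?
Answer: -5313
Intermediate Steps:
-69*(t(3, Q) + 87) = -69*(-10 + 87) = -69*77 = -5313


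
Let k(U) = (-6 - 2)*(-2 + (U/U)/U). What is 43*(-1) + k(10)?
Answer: -139/5 ≈ -27.800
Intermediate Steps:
k(U) = 16 - 8/U (k(U) = -8*(-2 + 1/U) = 16 - 8/U)
43*(-1) + k(10) = 43*(-1) + (16 - 8/10) = -43 + (16 - 8*⅒) = -43 + (16 - ⅘) = -43 + 76/5 = -139/5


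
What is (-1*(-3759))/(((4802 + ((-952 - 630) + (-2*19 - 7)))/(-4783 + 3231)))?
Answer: -5833968/3175 ≈ -1837.5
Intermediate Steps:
(-1*(-3759))/(((4802 + ((-952 - 630) + (-2*19 - 7)))/(-4783 + 3231))) = 3759/(((4802 + (-1582 + (-38 - 7)))/(-1552))) = 3759/(((4802 + (-1582 - 45))*(-1/1552))) = 3759/(((4802 - 1627)*(-1/1552))) = 3759/((3175*(-1/1552))) = 3759/(-3175/1552) = 3759*(-1552/3175) = -5833968/3175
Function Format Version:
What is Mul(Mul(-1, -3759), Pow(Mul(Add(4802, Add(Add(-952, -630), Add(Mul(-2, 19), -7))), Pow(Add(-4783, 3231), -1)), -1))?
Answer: Rational(-5833968, 3175) ≈ -1837.5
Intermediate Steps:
Mul(Mul(-1, -3759), Pow(Mul(Add(4802, Add(Add(-952, -630), Add(Mul(-2, 19), -7))), Pow(Add(-4783, 3231), -1)), -1)) = Mul(3759, Pow(Mul(Add(4802, Add(-1582, Add(-38, -7))), Pow(-1552, -1)), -1)) = Mul(3759, Pow(Mul(Add(4802, Add(-1582, -45)), Rational(-1, 1552)), -1)) = Mul(3759, Pow(Mul(Add(4802, -1627), Rational(-1, 1552)), -1)) = Mul(3759, Pow(Mul(3175, Rational(-1, 1552)), -1)) = Mul(3759, Pow(Rational(-3175, 1552), -1)) = Mul(3759, Rational(-1552, 3175)) = Rational(-5833968, 3175)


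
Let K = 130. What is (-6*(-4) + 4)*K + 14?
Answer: 3654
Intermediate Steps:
(-6*(-4) + 4)*K + 14 = (-6*(-4) + 4)*130 + 14 = (24 + 4)*130 + 14 = 28*130 + 14 = 3640 + 14 = 3654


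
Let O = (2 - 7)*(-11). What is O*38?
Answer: 2090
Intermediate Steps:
O = 55 (O = -5*(-11) = 55)
O*38 = 55*38 = 2090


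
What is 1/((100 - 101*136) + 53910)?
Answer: 1/40274 ≈ 2.4830e-5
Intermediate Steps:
1/((100 - 101*136) + 53910) = 1/((100 - 13736) + 53910) = 1/(-13636 + 53910) = 1/40274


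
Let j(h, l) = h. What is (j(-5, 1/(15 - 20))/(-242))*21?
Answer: 105/242 ≈ 0.43388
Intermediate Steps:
(j(-5, 1/(15 - 20))/(-242))*21 = -5/(-242)*21 = -5*(-1/242)*21 = (5/242)*21 = 105/242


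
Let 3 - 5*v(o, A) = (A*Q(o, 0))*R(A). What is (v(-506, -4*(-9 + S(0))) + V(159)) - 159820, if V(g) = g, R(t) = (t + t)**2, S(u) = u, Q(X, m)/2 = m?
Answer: -798302/5 ≈ -1.5966e+5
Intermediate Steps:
Q(X, m) = 2*m
R(t) = 4*t**2 (R(t) = (2*t)**2 = 4*t**2)
v(o, A) = 3/5 (v(o, A) = 3/5 - A*(2*0)*4*A**2/5 = 3/5 - A*0*4*A**2/5 = 3/5 - 0*4*A**2 = 3/5 - 1/5*0 = 3/5 + 0 = 3/5)
(v(-506, -4*(-9 + S(0))) + V(159)) - 159820 = (3/5 + 159) - 159820 = 798/5 - 159820 = -798302/5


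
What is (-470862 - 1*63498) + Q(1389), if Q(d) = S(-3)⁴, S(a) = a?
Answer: -534279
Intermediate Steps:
Q(d) = 81 (Q(d) = (-3)⁴ = 81)
(-470862 - 1*63498) + Q(1389) = (-470862 - 1*63498) + 81 = (-470862 - 63498) + 81 = -534360 + 81 = -534279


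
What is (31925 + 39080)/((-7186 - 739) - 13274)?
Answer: -71005/21199 ≈ -3.3494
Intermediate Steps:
(31925 + 39080)/((-7186 - 739) - 13274) = 71005/(-7925 - 13274) = 71005/(-21199) = 71005*(-1/21199) = -71005/21199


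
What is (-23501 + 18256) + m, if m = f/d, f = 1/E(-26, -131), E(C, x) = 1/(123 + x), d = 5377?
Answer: -28202373/5377 ≈ -5245.0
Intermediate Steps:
f = -8 (f = 1/(1/(123 - 131)) = 1/(1/(-8)) = 1/(-1/8) = -8)
m = -8/5377 ≈ -0.0014878
(-23501 + 18256) + m = (-23501 + 18256) - 8/5377 = -5245 - 8/5377 = -28202373/5377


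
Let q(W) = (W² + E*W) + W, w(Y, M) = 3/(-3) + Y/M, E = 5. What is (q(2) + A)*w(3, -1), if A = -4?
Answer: -48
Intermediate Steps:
w(Y, M) = -1 + Y/M (w(Y, M) = 3*(-⅓) + Y/M = -1 + Y/M)
q(W) = W² + 6*W (q(W) = (W² + 5*W) + W = W² + 6*W)
(q(2) + A)*w(3, -1) = (2*(6 + 2) - 4)*((3 - 1*(-1))/(-1)) = (2*8 - 4)*(-(3 + 1)) = (16 - 4)*(-1*4) = 12*(-4) = -48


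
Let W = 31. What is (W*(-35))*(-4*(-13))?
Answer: -56420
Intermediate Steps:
(W*(-35))*(-4*(-13)) = (31*(-35))*(-4*(-13)) = -1085*52 = -56420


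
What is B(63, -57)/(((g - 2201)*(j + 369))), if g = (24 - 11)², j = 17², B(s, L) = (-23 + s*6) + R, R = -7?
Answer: -87/334264 ≈ -0.00026027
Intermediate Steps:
B(s, L) = -30 + 6*s (B(s, L) = (-23 + s*6) - 7 = (-23 + 6*s) - 7 = -30 + 6*s)
j = 289
g = 169 (g = 13² = 169)
B(63, -57)/(((g - 2201)*(j + 369))) = (-30 + 6*63)/(((169 - 2201)*(289 + 369))) = (-30 + 378)/((-2032*658)) = 348/(-1337056) = 348*(-1/1337056) = -87/334264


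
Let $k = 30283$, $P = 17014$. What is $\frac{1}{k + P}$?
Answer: $\frac{1}{47297} \approx 2.1143 \cdot 10^{-5}$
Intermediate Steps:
$\frac{1}{k + P} = \frac{1}{30283 + 17014} = \frac{1}{47297}$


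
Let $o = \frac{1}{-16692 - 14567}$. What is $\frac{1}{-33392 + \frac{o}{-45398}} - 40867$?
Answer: $- \frac{1936542313897730063}{47386456370143} \approx -40867.0$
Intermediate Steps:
$o = - \frac{1}{31259}$ ($o = \frac{1}{-31259} = - \frac{1}{31259} \approx -3.1991 \cdot 10^{-5}$)
$\frac{1}{-33392 + \frac{o}{-45398}} - 40867 = \frac{1}{-33392 - \frac{1}{31259 \left(-45398\right)}} - 40867 = \frac{1}{-33392 - - \frac{1}{1419096082}} - 40867 = \frac{1}{-33392 + \frac{1}{1419096082}} - 40867 = \frac{1}{- \frac{47386456370143}{1419096082}} - 40867 = - \frac{1419096082}{47386456370143} - 40867 = - \frac{1936542313897730063}{47386456370143}$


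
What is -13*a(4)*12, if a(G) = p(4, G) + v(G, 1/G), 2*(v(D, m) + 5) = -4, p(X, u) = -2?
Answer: 1404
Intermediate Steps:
v(D, m) = -7 (v(D, m) = -5 + (½)*(-4) = -5 - 2 = -7)
a(G) = -9 (a(G) = -2 - 7 = -9)
-13*a(4)*12 = -13*(-9)*12 = 117*12 = 1404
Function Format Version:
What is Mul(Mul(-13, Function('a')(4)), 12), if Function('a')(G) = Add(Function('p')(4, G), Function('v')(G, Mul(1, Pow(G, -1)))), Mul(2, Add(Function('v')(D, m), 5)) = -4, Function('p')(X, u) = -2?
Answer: 1404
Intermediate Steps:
Function('v')(D, m) = -7 (Function('v')(D, m) = Add(-5, Mul(Rational(1, 2), -4)) = Add(-5, -2) = -7)
Function('a')(G) = -9 (Function('a')(G) = Add(-2, -7) = -9)
Mul(Mul(-13, Function('a')(4)), 12) = Mul(Mul(-13, -9), 12) = Mul(117, 12) = 1404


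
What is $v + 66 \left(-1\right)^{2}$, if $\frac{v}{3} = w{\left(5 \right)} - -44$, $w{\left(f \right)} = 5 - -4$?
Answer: $225$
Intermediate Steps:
$w{\left(f \right)} = 9$ ($w{\left(f \right)} = 5 + 4 = 9$)
$v = 159$ ($v = 3 \left(9 - -44\right) = 3 \left(9 + 44\right) = 3 \cdot 53 = 159$)
$v + 66 \left(-1\right)^{2} = 159 + 66 \left(-1\right)^{2} = 159 + 66 \cdot 1 = 159 + 66 = 225$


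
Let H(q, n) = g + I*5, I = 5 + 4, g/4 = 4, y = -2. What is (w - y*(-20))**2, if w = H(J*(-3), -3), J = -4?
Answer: 441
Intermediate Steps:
g = 16 (g = 4*4 = 16)
I = 9
H(q, n) = 61 (H(q, n) = 16 + 9*5 = 16 + 45 = 61)
w = 61
(w - y*(-20))**2 = (61 - (-2)*(-20))**2 = (61 - 1*40)**2 = (61 - 40)**2 = 21**2 = 441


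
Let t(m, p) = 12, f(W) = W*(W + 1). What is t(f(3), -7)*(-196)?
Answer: -2352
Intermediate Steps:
f(W) = W*(1 + W)
t(f(3), -7)*(-196) = 12*(-196) = -2352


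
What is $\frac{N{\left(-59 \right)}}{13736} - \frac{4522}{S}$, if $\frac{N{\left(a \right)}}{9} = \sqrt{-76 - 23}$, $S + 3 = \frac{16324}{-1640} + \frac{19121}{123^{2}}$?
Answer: $\frac{684133380}{1768549} + \frac{27 i \sqrt{11}}{13736} \approx 386.83 + 0.0065193 i$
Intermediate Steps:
$S = - \frac{1768549}{151290}$ ($S = -3 + \left(\frac{16324}{-1640} + \frac{19121}{123^{2}}\right) = -3 + \left(16324 \left(- \frac{1}{1640}\right) + \frac{19121}{15129}\right) = -3 + \left(- \frac{4081}{410} + 19121 \cdot \frac{1}{15129}\right) = -3 + \left(- \frac{4081}{410} + \frac{19121}{15129}\right) = -3 - \frac{1314679}{151290} = - \frac{1768549}{151290} \approx -11.69$)
$N{\left(a \right)} = 27 i \sqrt{11}$ ($N{\left(a \right)} = 9 \sqrt{-76 - 23} = 9 \sqrt{-99} = 9 \cdot 3 i \sqrt{11} = 27 i \sqrt{11}$)
$\frac{N{\left(-59 \right)}}{13736} - \frac{4522}{S} = \frac{27 i \sqrt{11}}{13736} - \frac{4522}{- \frac{1768549}{151290}} = 27 i \sqrt{11} \cdot \frac{1}{13736} - - \frac{684133380}{1768549} = \frac{27 i \sqrt{11}}{13736} + \frac{684133380}{1768549} = \frac{684133380}{1768549} + \frac{27 i \sqrt{11}}{13736}$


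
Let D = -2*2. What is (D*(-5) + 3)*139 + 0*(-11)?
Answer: 3197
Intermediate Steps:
D = -4
(D*(-5) + 3)*139 + 0*(-11) = (-4*(-5) + 3)*139 + 0*(-11) = (20 + 3)*139 + 0 = 23*139 + 0 = 3197 + 0 = 3197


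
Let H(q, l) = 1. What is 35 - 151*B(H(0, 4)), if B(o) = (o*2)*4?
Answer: -1173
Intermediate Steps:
B(o) = 8*o (B(o) = (2*o)*4 = 8*o)
35 - 151*B(H(0, 4)) = 35 - 1208 = -1173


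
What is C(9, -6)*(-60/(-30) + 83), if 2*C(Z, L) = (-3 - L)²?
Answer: 765/2 ≈ 382.50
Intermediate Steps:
C(Z, L) = (-3 - L)²/2
C(9, -6)*(-60/(-30) + 83) = ((3 - 6)²/2)*(-60/(-30) + 83) = ((½)*(-3)²)*(-60*(-1/30) + 83) = ((½)*9)*(2 + 83) = (9/2)*85 = 765/2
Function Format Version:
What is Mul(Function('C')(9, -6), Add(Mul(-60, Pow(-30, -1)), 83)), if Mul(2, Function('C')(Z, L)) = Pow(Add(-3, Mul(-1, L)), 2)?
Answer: Rational(765, 2) ≈ 382.50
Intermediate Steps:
Function('C')(Z, L) = Mul(Rational(1, 2), Pow(Add(-3, Mul(-1, L)), 2))
Mul(Function('C')(9, -6), Add(Mul(-60, Pow(-30, -1)), 83)) = Mul(Mul(Rational(1, 2), Pow(Add(3, -6), 2)), Add(Mul(-60, Pow(-30, -1)), 83)) = Mul(Mul(Rational(1, 2), Pow(-3, 2)), Add(Mul(-60, Rational(-1, 30)), 83)) = Mul(Mul(Rational(1, 2), 9), Add(2, 83)) = Mul(Rational(9, 2), 85) = Rational(765, 2)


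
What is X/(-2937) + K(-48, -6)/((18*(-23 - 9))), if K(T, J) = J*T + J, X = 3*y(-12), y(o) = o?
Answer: -44861/93984 ≈ -0.47733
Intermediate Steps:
X = -36 (X = 3*(-12) = -36)
K(T, J) = J + J*T
X/(-2937) + K(-48, -6)/((18*(-23 - 9))) = -36/(-2937) + (-6*(1 - 48))/((18*(-23 - 9))) = -36*(-1/2937) + (-6*(-47))/((18*(-32))) = 12/979 + 282/(-576) = 12/979 + 282*(-1/576) = 12/979 - 47/96 = -44861/93984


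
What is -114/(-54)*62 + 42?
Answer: 1556/9 ≈ 172.89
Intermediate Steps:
-114/(-54)*62 + 42 = -114*(-1/54)*62 + 42 = (19/9)*62 + 42 = 1178/9 + 42 = 1556/9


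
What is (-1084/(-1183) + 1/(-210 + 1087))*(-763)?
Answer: -103751759/148213 ≈ -700.02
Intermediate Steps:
(-1084/(-1183) + 1/(-210 + 1087))*(-763) = (-1084*(-1/1183) + 1/877)*(-763) = (1084/1183 + 1/877)*(-763) = (951851/1037491)*(-763) = -103751759/148213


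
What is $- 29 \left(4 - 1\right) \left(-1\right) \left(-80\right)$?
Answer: $-6960$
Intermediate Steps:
$- 29 \left(4 - 1\right) \left(-1\right) \left(-80\right) = - 29 \cdot 3 \left(-1\right) \left(-80\right) = \left(-29\right) \left(-3\right) \left(-80\right) = 87 \left(-80\right) = -6960$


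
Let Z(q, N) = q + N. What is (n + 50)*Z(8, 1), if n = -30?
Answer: 180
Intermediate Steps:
Z(q, N) = N + q
(n + 50)*Z(8, 1) = (-30 + 50)*(1 + 8) = 20*9 = 180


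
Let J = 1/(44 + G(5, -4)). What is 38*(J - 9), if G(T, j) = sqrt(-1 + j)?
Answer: 38*(-9*sqrt(5) + 395*I)/(sqrt(5) - 44*I) ≈ -341.14 - 0.043777*I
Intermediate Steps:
J = 1/(44 + I*sqrt(5)) (J = 1/(44 + sqrt(-1 - 4)) = 1/(44 + sqrt(-5)) = 1/(44 + I*sqrt(5)) ≈ 0.022669 - 0.001152*I)
38*(J - 9) = 38*((44/1941 - I*sqrt(5)/1941) - 9) = 38*(-17425/1941 - I*sqrt(5)/1941) = -662150/1941 - 38*I*sqrt(5)/1941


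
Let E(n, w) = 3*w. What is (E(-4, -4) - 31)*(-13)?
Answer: 559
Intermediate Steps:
(E(-4, -4) - 31)*(-13) = (3*(-4) - 31)*(-13) = (-12 - 31)*(-13) = -43*(-13) = 559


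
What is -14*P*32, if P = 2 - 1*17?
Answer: 6720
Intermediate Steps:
P = -15 (P = 2 - 17 = -15)
-14*P*32 = -14*(-15)*32 = 210*32 = 6720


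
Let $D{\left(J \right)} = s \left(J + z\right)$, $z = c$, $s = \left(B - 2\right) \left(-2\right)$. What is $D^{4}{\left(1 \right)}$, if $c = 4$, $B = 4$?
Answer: $160000$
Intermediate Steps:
$s = -4$ ($s = \left(4 - 2\right) \left(-2\right) = 2 \left(-2\right) = -4$)
$z = 4$
$D{\left(J \right)} = -16 - 4 J$ ($D{\left(J \right)} = - 4 \left(J + 4\right) = - 4 \left(4 + J\right) = -16 - 4 J$)
$D^{4}{\left(1 \right)} = \left(-16 - 4\right)^{4} = \left(-20\right)^{4} = 160000$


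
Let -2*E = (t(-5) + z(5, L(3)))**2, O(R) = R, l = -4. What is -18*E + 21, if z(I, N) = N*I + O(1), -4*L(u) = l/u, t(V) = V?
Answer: 70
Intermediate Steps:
L(u) = 1/u (L(u) = -(-1)/u = 1/u)
z(I, N) = 1 + I*N (z(I, N) = N*I + 1 = I*N + 1 = 1 + I*N)
E = -49/18 (E = -(-5 + (1 + 5/3))**2/2 = -(-5 + 8/3)**2/2 = -(-7/3)**2/2 = -1/2*49/9 = -49/18 ≈ -2.7222)
-18*E + 21 = -18*(-49/18) + 21 = 49 + 21 = 70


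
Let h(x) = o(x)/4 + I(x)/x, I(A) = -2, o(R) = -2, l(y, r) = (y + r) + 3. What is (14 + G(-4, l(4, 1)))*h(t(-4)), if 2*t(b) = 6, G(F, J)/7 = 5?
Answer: -343/6 ≈ -57.167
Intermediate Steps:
l(y, r) = 3 + r + y (l(y, r) = (r + y) + 3 = 3 + r + y)
G(F, J) = 35 (G(F, J) = 7*5 = 35)
t(b) = 3 (t(b) = (½)*6 = 3)
h(x) = -½ - 2/x (h(x) = -2/4 - 2/x = -2*¼ - 2/x = -½ - 2/x)
(14 + G(-4, l(4, 1)))*h(t(-4)) = (14 + 35)*((½)*(-4 - 1*3)/3) = 49*((½)*(⅓)*(-4 - 3)) = 49*((½)*(⅓)*(-7)) = 49*(-7/6) = -343/6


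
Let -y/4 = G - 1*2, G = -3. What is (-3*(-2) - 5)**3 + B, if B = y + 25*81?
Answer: 2046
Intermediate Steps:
y = 20 (y = -4*(-3 - 1*2) = -4*(-3 - 2) = -4*(-5) = 20)
B = 2045 (B = 20 + 25*81 = 20 + 2025 = 2045)
(-3*(-2) - 5)**3 + B = (-3*(-2) - 5)**3 + 2045 = (6 - 5)**3 + 2045 = 1**3 + 2045 = 1 + 2045 = 2046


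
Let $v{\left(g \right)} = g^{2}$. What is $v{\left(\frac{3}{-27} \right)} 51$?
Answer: $\frac{17}{27} \approx 0.62963$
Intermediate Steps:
$v{\left(\frac{3}{-27} \right)} 51 = \left(\frac{3}{-27}\right)^{2} \cdot 51 = \left(3 \left(- \frac{1}{27}\right)\right)^{2} \cdot 51 = \left(- \frac{1}{9}\right)^{2} \cdot 51 = \frac{1}{81} \cdot 51 = \frac{17}{27}$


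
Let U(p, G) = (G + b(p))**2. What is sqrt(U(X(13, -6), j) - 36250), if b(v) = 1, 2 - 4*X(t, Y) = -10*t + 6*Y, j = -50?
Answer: 3*I*sqrt(3761) ≈ 183.98*I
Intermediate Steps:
X(t, Y) = 1/2 - 3*Y/2 + 5*t/2 (X(t, Y) = 1/2 - (-10*t + 6*Y)/4 = 1/2 + (-3*Y/2 + 5*t/2) = 1/2 - 3*Y/2 + 5*t/2)
U(p, G) = (1 + G)**2 (U(p, G) = (G + 1)**2 = (1 + G)**2)
sqrt(U(X(13, -6), j) - 36250) = sqrt((1 - 50)**2 - 36250) = sqrt((-49)**2 - 36250) = sqrt(2401 - 36250) = sqrt(-33849) = 3*I*sqrt(3761)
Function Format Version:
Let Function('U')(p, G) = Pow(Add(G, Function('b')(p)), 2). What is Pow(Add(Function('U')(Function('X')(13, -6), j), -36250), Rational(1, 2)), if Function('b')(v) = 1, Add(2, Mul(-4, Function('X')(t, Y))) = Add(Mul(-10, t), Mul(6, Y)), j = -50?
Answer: Mul(3, I, Pow(3761, Rational(1, 2))) ≈ Mul(183.98, I)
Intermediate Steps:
Function('X')(t, Y) = Add(Rational(1, 2), Mul(Rational(-3, 2), Y), Mul(Rational(5, 2), t)) (Function('X')(t, Y) = Add(Rational(1, 2), Mul(Rational(-1, 4), Add(Mul(-10, t), Mul(6, Y)))) = Add(Rational(1, 2), Add(Mul(Rational(-3, 2), Y), Mul(Rational(5, 2), t))) = Add(Rational(1, 2), Mul(Rational(-3, 2), Y), Mul(Rational(5, 2), t)))
Function('U')(p, G) = Pow(Add(1, G), 2) (Function('U')(p, G) = Pow(Add(G, 1), 2) = Pow(Add(1, G), 2))
Pow(Add(Function('U')(Function('X')(13, -6), j), -36250), Rational(1, 2)) = Pow(Add(Pow(Add(1, -50), 2), -36250), Rational(1, 2)) = Pow(Add(Pow(-49, 2), -36250), Rational(1, 2)) = Pow(Add(2401, -36250), Rational(1, 2)) = Pow(-33849, Rational(1, 2)) = Mul(3, I, Pow(3761, Rational(1, 2)))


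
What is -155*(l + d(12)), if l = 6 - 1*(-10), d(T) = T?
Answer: -4340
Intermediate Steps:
l = 16 (l = 6 + 10 = 16)
-155*(l + d(12)) = -155*(16 + 12) = -155*28 = -4340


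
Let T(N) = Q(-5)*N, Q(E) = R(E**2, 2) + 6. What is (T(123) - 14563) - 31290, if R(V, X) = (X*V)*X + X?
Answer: -32569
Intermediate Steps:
R(V, X) = X + V*X**2 (R(V, X) = (V*X)*X + X = V*X**2 + X = X + V*X**2)
Q(E) = 8 + 4*E**2 (Q(E) = 2*(1 + E**2*2) + 6 = 2*(1 + 2*E**2) + 6 = (2 + 4*E**2) + 6 = 8 + 4*E**2)
T(N) = 108*N (T(N) = (8 + 4*(-5)**2)*N = (8 + 4*25)*N = (8 + 100)*N = 108*N)
(T(123) - 14563) - 31290 = (108*123 - 14563) - 31290 = (13284 - 14563) - 31290 = -1279 - 31290 = -32569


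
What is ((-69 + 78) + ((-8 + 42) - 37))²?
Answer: 36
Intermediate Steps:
((-69 + 78) + ((-8 + 42) - 37))² = (9 + (34 - 37))² = (9 - 3)² = 6² = 36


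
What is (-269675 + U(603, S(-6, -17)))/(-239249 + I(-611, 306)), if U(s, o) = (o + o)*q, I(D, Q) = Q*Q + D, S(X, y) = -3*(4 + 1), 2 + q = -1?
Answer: 269585/146224 ≈ 1.8436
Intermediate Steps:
q = -3 (q = -2 - 1 = -3)
S(X, y) = -15 (S(X, y) = -3*5 = -15)
I(D, Q) = D + Q**2 (I(D, Q) = Q**2 + D = D + Q**2)
U(s, o) = -6*o (U(s, o) = (o + o)*(-3) = (2*o)*(-3) = -6*o)
(-269675 + U(603, S(-6, -17)))/(-239249 + I(-611, 306)) = (-269675 - 6*(-15))/(-239249 + (-611 + 306**2)) = (-269675 + 90)/(-239249 + (-611 + 93636)) = -269585/(-239249 + 93025) = -269585/(-146224) = -269585*(-1/146224) = 269585/146224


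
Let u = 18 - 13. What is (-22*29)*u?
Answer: -3190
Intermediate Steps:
u = 5
(-22*29)*u = -22*29*5 = -638*5 = -3190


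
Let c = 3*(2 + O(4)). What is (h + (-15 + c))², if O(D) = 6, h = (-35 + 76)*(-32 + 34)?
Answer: 8281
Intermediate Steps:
h = 82 (h = 41*2 = 82)
c = 24 (c = 3*(2 + 6) = 3*8 = 24)
(h + (-15 + c))² = (82 + (-15 + 24))² = (82 + 9)² = 91² = 8281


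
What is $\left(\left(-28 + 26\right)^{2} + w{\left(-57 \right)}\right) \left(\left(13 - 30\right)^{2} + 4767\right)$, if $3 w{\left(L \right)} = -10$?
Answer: $\frac{10112}{3} \approx 3370.7$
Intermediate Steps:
$w{\left(L \right)} = - \frac{10}{3}$ ($w{\left(L \right)} = \frac{1}{3} \left(-10\right) = - \frac{10}{3}$)
$\left(\left(-28 + 26\right)^{2} + w{\left(-57 \right)}\right) \left(\left(13 - 30\right)^{2} + 4767\right) = \left(\left(-28 + 26\right)^{2} - \frac{10}{3}\right) \left(\left(13 - 30\right)^{2} + 4767\right) = \left(\left(-2\right)^{2} - \frac{10}{3}\right) \left(\left(13 - 30\right)^{2} + 4767\right) = \left(4 - \frac{10}{3}\right) \left(\left(-17\right)^{2} + 4767\right) = \frac{2 \left(289 + 4767\right)}{3} = \frac{2}{3} \cdot 5056 = \frac{10112}{3}$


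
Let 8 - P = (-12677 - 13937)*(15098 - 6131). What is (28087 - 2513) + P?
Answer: 238673320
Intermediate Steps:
P = 238647746 (P = 8 - (-12677 - 13937)*(15098 - 6131) = 8 - (-26614)*8967 = 8 - 1*(-238647738) = 8 + 238647738 = 238647746)
(28087 - 2513) + P = (28087 - 2513) + 238647746 = 25574 + 238647746 = 238673320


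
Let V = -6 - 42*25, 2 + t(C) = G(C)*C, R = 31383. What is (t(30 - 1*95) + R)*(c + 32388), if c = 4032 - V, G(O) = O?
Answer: 1334370456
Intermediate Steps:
t(C) = -2 + C**2 (t(C) = -2 + C*C = -2 + C**2)
V = -1056 (V = -6 - 1050 = -1056)
c = 5088 (c = 4032 - 1*(-1056) = 4032 + 1056 = 5088)
(t(30 - 1*95) + R)*(c + 32388) = ((-2 + (30 - 1*95)**2) + 31383)*(5088 + 32388) = ((-2 + (30 - 95)**2) + 31383)*37476 = ((-2 + (-65)**2) + 31383)*37476 = ((-2 + 4225) + 31383)*37476 = (4223 + 31383)*37476 = 35606*37476 = 1334370456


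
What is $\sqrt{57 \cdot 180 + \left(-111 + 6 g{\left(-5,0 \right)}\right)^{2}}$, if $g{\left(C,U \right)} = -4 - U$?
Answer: $3 \sqrt{3165} \approx 168.77$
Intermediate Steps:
$\sqrt{57 \cdot 180 + \left(-111 + 6 g{\left(-5,0 \right)}\right)^{2}} = \sqrt{57 \cdot 180 + \left(-111 + 6 \left(-4 - 0\right)\right)^{2}} = \sqrt{10260 + \left(-111 + 6 \left(-4 + 0\right)\right)^{2}} = \sqrt{10260 + \left(-111 + 6 \left(-4\right)\right)^{2}} = \sqrt{10260 + \left(-111 - 24\right)^{2}} = \sqrt{10260 + \left(-135\right)^{2}} = \sqrt{10260 + 18225} = \sqrt{28485} = 3 \sqrt{3165}$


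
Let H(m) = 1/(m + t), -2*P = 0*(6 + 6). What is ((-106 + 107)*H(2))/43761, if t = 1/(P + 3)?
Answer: 1/102109 ≈ 9.7935e-6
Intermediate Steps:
P = 0 (P = -0*(6 + 6) = -0*12 = -1/2*0 = 0)
t = 1/3 (t = 1/(0 + 3) = 1/3 ≈ 0.33333)
H(m) = 1/(1/3 + m) (H(m) = 1/(m + 1/3) = 1/(1/3 + m))
((-106 + 107)*H(2))/43761 = ((-106 + 107)*(3/(1 + 3*2)))/43761 = (1*(3/(1 + 6)))*(1/43761) = (1*(3/7))*(1/43761) = (3/7)*(1/43761) = 1/102109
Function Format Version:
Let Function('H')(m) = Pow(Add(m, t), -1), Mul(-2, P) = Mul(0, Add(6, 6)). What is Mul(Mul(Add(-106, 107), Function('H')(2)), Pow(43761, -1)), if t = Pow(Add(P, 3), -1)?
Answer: Rational(1, 102109) ≈ 9.7935e-6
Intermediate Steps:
P = 0 (P = Mul(Rational(-1, 2), Mul(0, Add(6, 6))) = Mul(Rational(-1, 2), Mul(0, 12)) = Mul(Rational(-1, 2), 0) = 0)
t = Rational(1, 3) (t = Pow(Add(0, 3), -1) = Pow(3, -1) = Rational(1, 3) ≈ 0.33333)
Function('H')(m) = Pow(Add(Rational(1, 3), m), -1) (Function('H')(m) = Pow(Add(m, Rational(1, 3)), -1) = Pow(Add(Rational(1, 3), m), -1))
Mul(Mul(Add(-106, 107), Function('H')(2)), Pow(43761, -1)) = Mul(Mul(Add(-106, 107), Mul(3, Pow(Add(1, Mul(3, 2)), -1))), Pow(43761, -1)) = Mul(Mul(1, Mul(3, Pow(Add(1, 6), -1))), Rational(1, 43761)) = Mul(Mul(1, Mul(3, Pow(7, -1))), Rational(1, 43761)) = Mul(Mul(1, Mul(3, Rational(1, 7))), Rational(1, 43761)) = Mul(Mul(1, Rational(3, 7)), Rational(1, 43761)) = Mul(Rational(3, 7), Rational(1, 43761)) = Rational(1, 102109)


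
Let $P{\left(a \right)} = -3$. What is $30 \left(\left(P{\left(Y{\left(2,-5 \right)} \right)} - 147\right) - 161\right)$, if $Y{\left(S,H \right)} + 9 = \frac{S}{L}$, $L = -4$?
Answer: $-9330$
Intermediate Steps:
$Y{\left(S,H \right)} = -9 - \frac{S}{4}$ ($Y{\left(S,H \right)} = -9 + \frac{S}{-4} = -9 + S \left(- \frac{1}{4}\right) = -9 - \frac{S}{4}$)
$30 \left(\left(P{\left(Y{\left(2,-5 \right)} \right)} - 147\right) - 161\right) = 30 \left(\left(-3 - 147\right) - 161\right) = 30 \left(-150 - 161\right) = 30 \left(-311\right) = -9330$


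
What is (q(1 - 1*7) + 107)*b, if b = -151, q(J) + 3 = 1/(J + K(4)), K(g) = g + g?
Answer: -31559/2 ≈ -15780.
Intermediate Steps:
K(g) = 2*g
q(J) = -3 + 1/(8 + J) (q(J) = -3 + 1/(J + 2*4) = -3 + 1/(J + 8) = -3 + 1/(8 + J))
(q(1 - 1*7) + 107)*b = ((-23 - 3*(1 - 1*7))/(8 + (1 - 1*7)) + 107)*(-151) = ((-23 - 3*(1 - 7))/(8 + (1 - 7)) + 107)*(-151) = ((-23 - 3*(-6))/(8 - 6) + 107)*(-151) = ((-23 + 18)/2 + 107)*(-151) = ((1/2)*(-5) + 107)*(-151) = (-5/2 + 107)*(-151) = (209/2)*(-151) = -31559/2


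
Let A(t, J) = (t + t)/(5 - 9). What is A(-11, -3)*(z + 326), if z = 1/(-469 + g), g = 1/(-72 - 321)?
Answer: 660960025/368636 ≈ 1793.0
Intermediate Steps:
A(t, J) = -t/2 (A(t, J) = (2*t)/(-4) = (2*t)*(-¼) = -t/2)
g = -1/393 (g = 1/(-393) = -1/393 ≈ -0.0025445)
z = -393/184318 (z = 1/(-469 - 1/393) = 1/(-184318/393) = -393/184318 ≈ -0.0021322)
A(-11, -3)*(z + 326) = (-½*(-11))*(-393/184318 + 326) = (11/2)*(60087275/184318) = 660960025/368636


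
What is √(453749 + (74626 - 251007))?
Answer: 2*√69342 ≈ 526.66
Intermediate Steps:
√(453749 + (74626 - 251007)) = √(453749 - 176381) = √277368 = 2*√69342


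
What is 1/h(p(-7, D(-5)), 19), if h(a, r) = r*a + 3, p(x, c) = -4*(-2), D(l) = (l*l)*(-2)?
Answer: 1/155 ≈ 0.0064516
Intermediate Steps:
D(l) = -2*l² (D(l) = l²*(-2) = -2*l²)
p(x, c) = 8
h(a, r) = 3 + a*r (h(a, r) = a*r + 3 = 3 + a*r)
1/h(p(-7, D(-5)), 19) = 1/(3 + 8*19) = 1/(3 + 152) = 1/155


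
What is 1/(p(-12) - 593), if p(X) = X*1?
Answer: -1/605 ≈ -0.0016529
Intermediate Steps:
p(X) = X
1/(p(-12) - 593) = 1/(-12 - 593) = 1/(-605) = -1/605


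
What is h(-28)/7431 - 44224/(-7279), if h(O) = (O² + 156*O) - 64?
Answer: 100691584/18030083 ≈ 5.5846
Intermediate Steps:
h(O) = -64 + O² + 156*O
h(-28)/7431 - 44224/(-7279) = (-64 + (-28)² + 156*(-28))/7431 - 44224/(-7279) = (-64 + 784 - 4368)*(1/7431) - 44224*(-1/7279) = -3648*1/7431 + 44224/7279 = -1216/2477 + 44224/7279 = 100691584/18030083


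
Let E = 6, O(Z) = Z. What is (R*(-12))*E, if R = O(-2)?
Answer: 144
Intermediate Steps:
R = -2
(R*(-12))*E = -2*(-12)*6 = 24*6 = 144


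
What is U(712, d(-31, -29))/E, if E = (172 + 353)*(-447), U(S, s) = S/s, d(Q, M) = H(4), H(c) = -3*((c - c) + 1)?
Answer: 712/704025 ≈ 0.0010113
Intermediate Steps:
H(c) = -3 (H(c) = -3*(0 + 1) = -3*1 = -3)
d(Q, M) = -3
E = -234675 (E = 525*(-447) = -234675)
U(712, d(-31, -29))/E = (712/(-3))/(-234675) = (712*(-⅓))*(-1/234675) = -712/3*(-1/234675) = 712/704025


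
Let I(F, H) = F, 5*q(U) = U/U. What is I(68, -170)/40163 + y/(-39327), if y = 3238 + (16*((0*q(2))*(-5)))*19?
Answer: -127373558/1579490301 ≈ -0.080642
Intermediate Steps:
q(U) = ⅕ (q(U) = (U/U)/5 = (⅕)*1 = ⅕)
y = 3238 (y = 3238 + (16*((0*(⅕))*(-5)))*19 = 3238 + (16*(0*(-5)))*19 = 3238 + (16*0)*19 = 3238 + 0*19 = 3238 + 0 = 3238)
I(68, -170)/40163 + y/(-39327) = 68/40163 + 3238/(-39327) = 68*(1/40163) + 3238*(-1/39327) = 68/40163 - 3238/39327 = -127373558/1579490301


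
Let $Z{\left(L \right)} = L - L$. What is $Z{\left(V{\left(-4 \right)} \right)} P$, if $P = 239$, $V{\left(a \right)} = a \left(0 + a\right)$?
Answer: $0$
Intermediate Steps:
$V{\left(a \right)} = a^{2}$ ($V{\left(a \right)} = a a = a^{2}$)
$Z{\left(L \right)} = 0$
$Z{\left(V{\left(-4 \right)} \right)} P = 0 \cdot 239 = 0$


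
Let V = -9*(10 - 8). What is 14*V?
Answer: -252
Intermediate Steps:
V = -18 (V = -9*2 = -18)
14*V = 14*(-18) = -252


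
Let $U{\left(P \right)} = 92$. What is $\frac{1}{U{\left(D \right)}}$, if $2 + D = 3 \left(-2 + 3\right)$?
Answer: $\frac{1}{92} \approx 0.01087$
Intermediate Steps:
$D = 1$ ($D = -2 + 3 \left(-2 + 3\right) = -2 + 3 \cdot 1 = -2 + 3 = 1$)
$\frac{1}{U{\left(D \right)}} = \frac{1}{92}$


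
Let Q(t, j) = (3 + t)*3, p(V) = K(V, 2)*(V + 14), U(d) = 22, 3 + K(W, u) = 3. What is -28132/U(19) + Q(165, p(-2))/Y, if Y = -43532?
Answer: -153081664/119713 ≈ -1278.7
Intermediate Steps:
K(W, u) = 0 (K(W, u) = -3 + 3 = 0)
p(V) = 0 (p(V) = 0*(V + 14) = 0*(14 + V) = 0)
Q(t, j) = 9 + 3*t
-28132/U(19) + Q(165, p(-2))/Y = -28132/22 + (9 + 3*165)/(-43532) = -28132*1/22 + (9 + 495)*(-1/43532) = -14066/11 + 504*(-1/43532) = -14066/11 - 126/10883 = -153081664/119713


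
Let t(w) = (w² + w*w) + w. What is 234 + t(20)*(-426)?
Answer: -349086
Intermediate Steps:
t(w) = w + 2*w² (t(w) = (w² + w²) + w = 2*w² + w = w + 2*w²)
234 + t(20)*(-426) = 234 + (20*(1 + 2*20))*(-426) = 234 + (20*(1 + 40))*(-426) = 234 + (20*41)*(-426) = 234 + 820*(-426) = 234 - 349320 = -349086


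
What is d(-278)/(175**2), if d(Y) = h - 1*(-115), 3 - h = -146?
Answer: 264/30625 ≈ 0.0086204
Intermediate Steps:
h = 149 (h = 3 - 1*(-146) = 3 + 146 = 149)
d(Y) = 264 (d(Y) = 149 - 1*(-115) = 149 + 115 = 264)
d(-278)/(175**2) = 264/(175**2) = 264/30625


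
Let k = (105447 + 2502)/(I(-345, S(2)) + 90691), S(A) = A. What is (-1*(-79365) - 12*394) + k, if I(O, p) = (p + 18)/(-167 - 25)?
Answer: 324912208383/4353163 ≈ 74638.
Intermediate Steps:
I(O, p) = -3/32 - p/192 (I(O, p) = (18 + p)/(-192) = (18 + p)*(-1/192) = -3/32 - p/192)
k = 5181552/4353163 (k = (105447 + 2502)/((-3/32 - 1/192*2) + 90691) = 107949/((-3/32 - 1/96) + 90691) = 107949/(-5/48 + 90691) = 107949/(4353163/48) = 107949*(48/4353163) = 5181552/4353163 ≈ 1.1903)
(-1*(-79365) - 12*394) + k = (-1*(-79365) - 12*394) + 5181552/4353163 = (79365 - 4728) + 5181552/4353163 = 74637 + 5181552/4353163 = 324912208383/4353163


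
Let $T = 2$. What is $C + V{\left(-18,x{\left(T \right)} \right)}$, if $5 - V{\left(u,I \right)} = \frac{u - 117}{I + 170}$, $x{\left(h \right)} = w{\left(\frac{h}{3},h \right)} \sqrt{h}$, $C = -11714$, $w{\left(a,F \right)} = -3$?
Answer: $- \frac{169078194}{14441} + \frac{405 \sqrt{2}}{28882} \approx -11708.0$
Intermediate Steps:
$x{\left(h \right)} = - 3 \sqrt{h}$
$V{\left(u,I \right)} = 5 - \frac{-117 + u}{170 + I}$ ($V{\left(u,I \right)} = 5 - \frac{u - 117}{I + 170} = 5 - \frac{-117 + u}{170 + I}$)
$C + V{\left(-18,x{\left(T \right)} \right)} = -11714 + \frac{967 - -18 + 5 \left(- 3 \sqrt{2}\right)}{170 - 3 \sqrt{2}} = -11714 + \frac{967 + 18 - 15 \sqrt{2}}{170 - 3 \sqrt{2}} = -11714 + \frac{985 - 15 \sqrt{2}}{170 - 3 \sqrt{2}}$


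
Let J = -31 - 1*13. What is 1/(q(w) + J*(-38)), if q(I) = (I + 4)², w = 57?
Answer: 1/5393 ≈ 0.00018543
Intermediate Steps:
q(I) = (4 + I)²
J = -44 (J = -31 - 13 = -44)
1/(q(w) + J*(-38)) = 1/((4 + 57)² - 44*(-38)) = 1/(61² + 1672) = 1/(3721 + 1672) = 1/5393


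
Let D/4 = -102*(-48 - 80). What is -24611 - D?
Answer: -76835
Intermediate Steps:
D = 52224 (D = 4*(-102*(-48 - 80)) = 4*(-102*(-128)) = 4*13056 = 52224)
-24611 - D = -24611 - 1*52224 = -24611 - 52224 = -76835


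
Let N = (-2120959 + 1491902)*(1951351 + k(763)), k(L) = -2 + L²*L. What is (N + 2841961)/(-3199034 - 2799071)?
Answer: 280651447680911/5998105 ≈ 4.6790e+7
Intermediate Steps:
k(L) = -2 + L³
N = -280651450522872 (N = (-2120959 + 1491902)*(1951351 + (-2 + 763³)) = -629057*(1951351 + (-2 + 444194947)) = -629057*(1951351 + 444194945) = -629057*446146296 = -280651450522872)
(N + 2841961)/(-3199034 - 2799071) = (-280651450522872 + 2841961)/(-3199034 - 2799071) = -280651447680911/(-5998105) = -280651447680911*(-1/5998105) = 280651447680911/5998105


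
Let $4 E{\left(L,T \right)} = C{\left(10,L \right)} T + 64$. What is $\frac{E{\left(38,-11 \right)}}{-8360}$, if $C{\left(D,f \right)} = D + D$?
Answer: $\frac{39}{8360} \approx 0.0046651$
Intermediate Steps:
$C{\left(D,f \right)} = 2 D$
$E{\left(L,T \right)} = 16 + 5 T$ ($E{\left(L,T \right)} = \frac{2 \cdot 10 T + 64}{4} = \frac{20 T + 64}{4} = \frac{64 + 20 T}{4} = 16 + 5 T$)
$\frac{E{\left(38,-11 \right)}}{-8360} = \frac{16 + 5 \left(-11\right)}{-8360} = \left(16 - 55\right) \left(- \frac{1}{8360}\right) = \left(-39\right) \left(- \frac{1}{8360}\right) = \frac{39}{8360}$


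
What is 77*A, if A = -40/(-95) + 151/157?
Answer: 317625/2983 ≈ 106.48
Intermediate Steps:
A = 4125/2983 (A = -40*(-1/95) + 151*(1/157) = 8/19 + 151/157 = 4125/2983 ≈ 1.3828)
77*A = 77*(4125/2983) = 317625/2983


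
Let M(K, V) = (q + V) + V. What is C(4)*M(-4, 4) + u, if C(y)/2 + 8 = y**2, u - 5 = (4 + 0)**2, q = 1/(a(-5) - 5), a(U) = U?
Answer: 737/5 ≈ 147.40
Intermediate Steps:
q = -1/10 (q = 1/(-5 - 5) = 1/(-10) = -1/10 ≈ -0.10000)
u = 21 (u = 5 + (4 + 0)**2 = 5 + 4**2 = 5 + 16 = 21)
M(K, V) = -1/10 + 2*V (M(K, V) = (-1/10 + V) + V = -1/10 + 2*V)
C(y) = -16 + 2*y**2
C(4)*M(-4, 4) + u = (-16 + 2*4**2)*(-1/10 + 2*4) + 21 = (-16 + 2*16)*(-1/10 + 8) + 21 = (-16 + 32)*(79/10) + 21 = 16*(79/10) + 21 = 632/5 + 21 = 737/5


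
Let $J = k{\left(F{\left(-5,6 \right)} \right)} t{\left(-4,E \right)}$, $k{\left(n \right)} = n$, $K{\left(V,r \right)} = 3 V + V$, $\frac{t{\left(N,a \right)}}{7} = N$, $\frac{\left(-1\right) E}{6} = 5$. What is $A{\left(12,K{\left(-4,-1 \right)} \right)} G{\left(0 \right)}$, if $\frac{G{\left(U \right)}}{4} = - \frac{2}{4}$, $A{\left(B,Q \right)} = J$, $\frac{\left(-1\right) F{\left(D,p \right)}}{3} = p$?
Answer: $-1008$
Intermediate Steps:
$E = -30$ ($E = \left(-6\right) 5 = -30$)
$t{\left(N,a \right)} = 7 N$
$F{\left(D,p \right)} = - 3 p$
$K{\left(V,r \right)} = 4 V$
$J = 504$ ($J = \left(-3\right) 6 \cdot 7 \left(-4\right) = \left(-18\right) \left(-28\right) = 504$)
$A{\left(B,Q \right)} = 504$
$G{\left(U \right)} = -2$ ($G{\left(U \right)} = 4 \left(- \frac{2}{4}\right) = 4 \left(\left(-2\right) \frac{1}{4}\right) = 4 \left(- \frac{1}{2}\right) = -2$)
$A{\left(12,K{\left(-4,-1 \right)} \right)} G{\left(0 \right)} = 504 \left(-2\right) = -1008$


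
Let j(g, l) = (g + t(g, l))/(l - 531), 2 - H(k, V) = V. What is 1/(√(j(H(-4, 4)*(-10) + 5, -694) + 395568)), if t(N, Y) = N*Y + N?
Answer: 7*√4845881/9691762 ≈ 0.0015899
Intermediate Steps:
t(N, Y) = N + N*Y
H(k, V) = 2 - V
j(g, l) = (g + g*(1 + l))/(-531 + l) (j(g, l) = (g + g*(1 + l))/(l - 531) = (g + g*(1 + l))/(-531 + l))
1/(√(j(H(-4, 4)*(-10) + 5, -694) + 395568)) = 1/(√(((2 - 1*4)*(-10) + 5)*(2 - 694)/(-531 - 694) + 395568)) = 1/(√(((2 - 4)*(-10) + 5)*(-692)/(-1225) + 395568)) = 1/(√((-2*(-10) + 5)*(-1/1225)*(-692) + 395568)) = 1/(√((20 + 5)*(-1/1225)*(-692) + 395568)) = 1/(√(25*(-1/1225)*(-692) + 395568)) = 1/(√(692/49 + 395568)) = 1/(√(19383524/49)) = 1/(2*√4845881/7) = 7*√4845881/9691762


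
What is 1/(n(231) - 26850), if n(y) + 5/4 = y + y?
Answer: -4/105557 ≈ -3.7894e-5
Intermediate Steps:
n(y) = -5/4 + 2*y (n(y) = -5/4 + (y + y) = -5/4 + 2*y)
1/(n(231) - 26850) = 1/((-5/4 + 2*231) - 26850) = 1/((-5/4 + 462) - 26850) = 1/(1843/4 - 26850) = 1/(-105557/4) = -4/105557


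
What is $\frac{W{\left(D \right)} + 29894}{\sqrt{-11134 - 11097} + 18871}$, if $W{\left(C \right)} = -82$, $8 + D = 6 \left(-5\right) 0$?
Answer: $\frac{140645563}{89034218} - \frac{7453 i \sqrt{22231}}{89034218} \approx 1.5797 - 0.012481 i$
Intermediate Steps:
$D = -8$ ($D = -8 + 6 \left(-5\right) 0 = -8 - 0 = -8 + 0 = -8$)
$\frac{W{\left(D \right)} + 29894}{\sqrt{-11134 - 11097} + 18871} = \frac{-82 + 29894}{\sqrt{-11134 - 11097} + 18871} = \frac{29812}{\sqrt{-22231} + 18871} = \frac{29812}{i \sqrt{22231} + 18871} = \frac{29812}{18871 + i \sqrt{22231}}$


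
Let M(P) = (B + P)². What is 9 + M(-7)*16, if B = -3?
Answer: 1609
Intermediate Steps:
M(P) = (-3 + P)²
9 + M(-7)*16 = 9 + (-3 - 7)²*16 = 9 + (-10)²*16 = 9 + 100*16 = 9 + 1600 = 1609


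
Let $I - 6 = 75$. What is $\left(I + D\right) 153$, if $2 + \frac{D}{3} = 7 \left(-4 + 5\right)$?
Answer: $14688$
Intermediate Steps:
$I = 81$ ($I = 6 + 75 = 81$)
$D = 15$ ($D = -6 + 3 \cdot 7 \left(-4 + 5\right) = -6 + 3 \cdot 7 \cdot 1 = -6 + 3 \cdot 7 = -6 + 21 = 15$)
$\left(I + D\right) 153 = \left(81 + 15\right) 153 = 96 \cdot 153 = 14688$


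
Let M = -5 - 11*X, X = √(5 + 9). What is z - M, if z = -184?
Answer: -179 + 11*√14 ≈ -137.84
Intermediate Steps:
X = √14 ≈ 3.7417
M = -5 - 11*√14 ≈ -46.158
z - M = -184 - (-5 - 11*√14) = -184 + (5 + 11*√14) = -179 + 11*√14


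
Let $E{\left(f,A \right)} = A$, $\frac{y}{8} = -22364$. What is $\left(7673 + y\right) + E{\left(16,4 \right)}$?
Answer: $-171235$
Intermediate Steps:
$y = -178912$ ($y = 8 \left(-22364\right) = -178912$)
$\left(7673 + y\right) + E{\left(16,4 \right)} = \left(7673 - 178912\right) + 4 = -171239 + 4 = -171235$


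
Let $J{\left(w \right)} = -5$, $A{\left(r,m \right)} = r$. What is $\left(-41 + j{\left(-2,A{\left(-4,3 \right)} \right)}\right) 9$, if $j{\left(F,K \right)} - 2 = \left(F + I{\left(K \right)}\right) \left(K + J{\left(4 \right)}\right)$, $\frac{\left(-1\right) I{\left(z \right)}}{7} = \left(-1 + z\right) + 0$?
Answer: $-3024$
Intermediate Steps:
$I{\left(z \right)} = 7 - 7 z$ ($I{\left(z \right)} = - 7 \left(\left(-1 + z\right) + 0\right) = - 7 \left(-1 + z\right) = 7 - 7 z$)
$j{\left(F,K \right)} = 2 + \left(-5 + K\right) \left(7 + F - 7 K\right)$ ($j{\left(F,K \right)} = 2 + \left(F - \left(-7 + 7 K\right)\right) \left(K - 5\right) = 2 + \left(7 + F - 7 K\right) \left(-5 + K\right) = 2 + \left(-5 + K\right) \left(7 + F - 7 K\right)$)
$\left(-41 + j{\left(-2,A{\left(-4,3 \right)} \right)}\right) 9 = \left(-41 - \left(183 + 112\right)\right) 9 = \left(-41 - 295\right) 9 = \left(-336\right) 9 = -3024$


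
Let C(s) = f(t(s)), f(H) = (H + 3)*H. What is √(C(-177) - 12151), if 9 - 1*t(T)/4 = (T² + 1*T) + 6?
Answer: √15523777277 ≈ 1.2459e+5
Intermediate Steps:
t(T) = 12 - 4*T - 4*T² (t(T) = 36 - 4*((T² + 1*T) + 6) = 36 - 4*((T² + T) + 6) = 36 - 4*((T + T²) + 6) = 36 - 4*(6 + T + T²) = 36 + (-24 - 4*T - 4*T²) = 12 - 4*T - 4*T²)
f(H) = H*(3 + H) (f(H) = (3 + H)*H = H*(3 + H))
C(s) = (12 - 4*s - 4*s²)*(15 - 4*s - 4*s²) (C(s) = (12 - 4*s - 4*s²)*(3 + (12 - 4*s - 4*s²)) = (12 - 4*s - 4*s²)*(15 - 4*s - 4*s²))
√(C(-177) - 12151) = √(4*(-15 + 4*(-177) + 4*(-177)²)*(-3 - 177 + (-177)²) - 12151) = √(4*(-15 - 708 + 4*31329)*(-3 - 177 + 31329) - 12151) = √(4*(-15 - 708 + 125316)*31149 - 12151) = √(4*124593*31149 - 12151) = √(15523789428 - 12151) = √15523777277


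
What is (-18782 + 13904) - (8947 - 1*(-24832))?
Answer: -38657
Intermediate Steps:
(-18782 + 13904) - (8947 - 1*(-24832)) = -4878 - (8947 + 24832) = -4878 - 1*33779 = -4878 - 33779 = -38657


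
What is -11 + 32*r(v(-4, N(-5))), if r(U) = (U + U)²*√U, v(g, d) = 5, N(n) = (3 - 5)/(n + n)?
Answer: -11 + 3200*√5 ≈ 7144.4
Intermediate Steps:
N(n) = -1/n (N(n) = -2*1/(2*n) = -1/n)
r(U) = 4*U^(5/2) (r(U) = (2*U)²*√U = (4*U²)*√U = 4*U^(5/2))
-11 + 32*r(v(-4, N(-5))) = -11 + 32*(4*5^(5/2)) = -11 + 32*(4*(25*√5)) = -11 + 32*(100*√5) = -11 + 3200*√5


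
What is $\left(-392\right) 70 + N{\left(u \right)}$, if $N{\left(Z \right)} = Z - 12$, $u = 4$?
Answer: $-27448$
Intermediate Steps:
$N{\left(Z \right)} = -12 + Z$ ($N{\left(Z \right)} = Z - 12 = -12 + Z$)
$\left(-392\right) 70 + N{\left(u \right)} = \left(-392\right) 70 + \left(-12 + 4\right) = -27440 - 8 = -27448$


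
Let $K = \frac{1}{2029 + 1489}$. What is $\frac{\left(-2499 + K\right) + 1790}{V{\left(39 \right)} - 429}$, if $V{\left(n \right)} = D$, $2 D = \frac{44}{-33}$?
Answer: $\frac{7482783}{4534702} \approx 1.6501$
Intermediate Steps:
$D = - \frac{2}{3}$ ($D = \frac{44 \frac{1}{-33}}{2} = \frac{44 \left(- \frac{1}{33}\right)}{2} = \frac{1}{2} \left(- \frac{4}{3}\right) = - \frac{2}{3} \approx -0.66667$)
$V{\left(n \right)} = - \frac{2}{3}$
$K = \frac{1}{3518} \approx 0.00028425$
$\frac{\left(-2499 + K\right) + 1790}{V{\left(39 \right)} - 429} = \frac{\left(-2499 + \frac{1}{3518}\right) + 1790}{- \frac{2}{3} - 429} = \frac{- \frac{8791481}{3518} + 1790}{- \frac{1289}{3}} = \left(- \frac{2494261}{3518}\right) \left(- \frac{3}{1289}\right) = \frac{7482783}{4534702}$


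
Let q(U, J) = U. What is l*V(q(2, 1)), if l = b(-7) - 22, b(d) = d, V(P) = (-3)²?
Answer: -261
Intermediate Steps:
V(P) = 9
l = -29 (l = -7 - 22 = -29)
l*V(q(2, 1)) = -29*9 = -261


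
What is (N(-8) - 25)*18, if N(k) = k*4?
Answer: -1026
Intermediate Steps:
N(k) = 4*k
(N(-8) - 25)*18 = (4*(-8) - 25)*18 = (-32 - 25)*18 = -57*18 = -1026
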